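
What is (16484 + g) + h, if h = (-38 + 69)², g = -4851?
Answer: 12594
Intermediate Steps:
h = 961 (h = 31² = 961)
(16484 + g) + h = (16484 - 4851) + 961 = 11633 + 961 = 12594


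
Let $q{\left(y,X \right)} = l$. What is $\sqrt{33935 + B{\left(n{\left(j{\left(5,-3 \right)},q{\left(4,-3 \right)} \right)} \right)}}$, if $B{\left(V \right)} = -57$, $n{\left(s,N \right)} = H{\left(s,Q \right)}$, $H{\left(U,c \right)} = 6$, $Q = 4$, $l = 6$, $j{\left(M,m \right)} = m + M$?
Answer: $\sqrt{33878} \approx 184.06$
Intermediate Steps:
$j{\left(M,m \right)} = M + m$
$q{\left(y,X \right)} = 6$
$n{\left(s,N \right)} = 6$
$\sqrt{33935 + B{\left(n{\left(j{\left(5,-3 \right)},q{\left(4,-3 \right)} \right)} \right)}} = \sqrt{33935 - 57} = \sqrt{33878}$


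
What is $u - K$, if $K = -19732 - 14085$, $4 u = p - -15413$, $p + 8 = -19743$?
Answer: $\frac{65465}{2} \approx 32733.0$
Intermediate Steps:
$p = -19751$ ($p = -8 - 19743 = -19751$)
$u = - \frac{2169}{2}$ ($u = \frac{-19751 - -15413}{4} = \frac{-19751 + 15413}{4} = \frac{1}{4} \left(-4338\right) = - \frac{2169}{2} \approx -1084.5$)
$K = -33817$ ($K = -19732 - 14085 = -33817$)
$u - K = - \frac{2169}{2} - -33817 = - \frac{2169}{2} + 33817 = \frac{65465}{2}$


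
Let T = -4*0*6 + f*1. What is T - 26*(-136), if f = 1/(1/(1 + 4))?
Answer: 3541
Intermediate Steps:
f = 5 (f = 1/(1/5) = 1/(⅕) = 5)
T = 5 (T = -4*0*6 + 5*1 = 0*6 + 5 = 0 + 5 = 5)
T - 26*(-136) = 5 - 26*(-136) = 5 + 3536 = 3541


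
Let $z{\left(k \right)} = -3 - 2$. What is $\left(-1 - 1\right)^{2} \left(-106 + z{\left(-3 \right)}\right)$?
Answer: $-444$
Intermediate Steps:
$z{\left(k \right)} = -5$ ($z{\left(k \right)} = -3 - 2 = -5$)
$\left(-1 - 1\right)^{2} \left(-106 + z{\left(-3 \right)}\right) = \left(-1 - 1\right)^{2} \left(-106 - 5\right) = \left(-2\right)^{2} \left(-111\right) = 4 \left(-111\right) = -444$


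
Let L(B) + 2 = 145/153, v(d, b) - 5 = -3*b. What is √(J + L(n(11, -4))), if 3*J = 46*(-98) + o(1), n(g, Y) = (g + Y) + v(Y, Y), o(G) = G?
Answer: I*√3910306/51 ≈ 38.773*I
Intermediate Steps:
v(d, b) = 5 - 3*b
n(g, Y) = 5 + g - 2*Y (n(g, Y) = (g + Y) + (5 - 3*Y) = (Y + g) + (5 - 3*Y) = 5 + g - 2*Y)
L(B) = -161/153 (L(B) = -2 + 145/153 = -161/153)
J = -4507/3 (J = (46*(-98) + 1)/3 = (-4508 + 1)/3 = (⅓)*(-4507) = -4507/3 ≈ -1502.3)
√(J + L(n(11, -4))) = √(-4507/3 - 161/153) = √(-230018/153) = I*√3910306/51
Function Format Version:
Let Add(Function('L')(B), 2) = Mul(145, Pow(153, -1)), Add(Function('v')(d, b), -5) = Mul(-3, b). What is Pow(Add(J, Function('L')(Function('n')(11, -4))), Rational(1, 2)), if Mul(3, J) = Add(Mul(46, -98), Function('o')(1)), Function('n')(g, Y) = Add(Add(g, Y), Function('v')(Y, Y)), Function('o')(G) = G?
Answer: Mul(Rational(1, 51), I, Pow(3910306, Rational(1, 2))) ≈ Mul(38.773, I)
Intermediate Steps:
Function('v')(d, b) = Add(5, Mul(-3, b))
Function('n')(g, Y) = Add(5, g, Mul(-2, Y)) (Function('n')(g, Y) = Add(Add(g, Y), Add(5, Mul(-3, Y))) = Add(Add(Y, g), Add(5, Mul(-3, Y))) = Add(5, g, Mul(-2, Y)))
Function('L')(B) = Rational(-161, 153) (Function('L')(B) = Add(-2, Mul(145, Pow(153, -1))) = Add(-2, Mul(145, Rational(1, 153))) = Add(-2, Rational(145, 153)) = Rational(-161, 153))
J = Rational(-4507, 3) (J = Mul(Rational(1, 3), Add(Mul(46, -98), 1)) = Mul(Rational(1, 3), Add(-4508, 1)) = Mul(Rational(1, 3), -4507) = Rational(-4507, 3) ≈ -1502.3)
Pow(Add(J, Function('L')(Function('n')(11, -4))), Rational(1, 2)) = Pow(Add(Rational(-4507, 3), Rational(-161, 153)), Rational(1, 2)) = Pow(Rational(-230018, 153), Rational(1, 2)) = Mul(Rational(1, 51), I, Pow(3910306, Rational(1, 2)))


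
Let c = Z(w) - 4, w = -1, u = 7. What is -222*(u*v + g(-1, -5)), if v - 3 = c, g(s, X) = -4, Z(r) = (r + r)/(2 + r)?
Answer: 5550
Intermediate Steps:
Z(r) = 2*r/(2 + r) (Z(r) = (2*r)/(2 + r) = 2*r/(2 + r))
c = -6 (c = 2*(-1)/(2 - 1) - 4 = 2*(-1)/1 - 4 = 2*(-1)*1 - 4 = -2 - 4 = -6)
v = -3 (v = 3 - 6 = -3)
-222*(u*v + g(-1, -5)) = -222*(7*(-3) - 4) = -222*(-21 - 4) = -222*(-25) = 5550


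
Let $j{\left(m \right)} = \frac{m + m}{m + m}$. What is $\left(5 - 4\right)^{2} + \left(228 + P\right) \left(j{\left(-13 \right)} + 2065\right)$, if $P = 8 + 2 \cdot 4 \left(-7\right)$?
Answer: $371881$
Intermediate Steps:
$P = -48$ ($P = 8 + 8 \left(-7\right) = 8 - 56 = -48$)
$j{\left(m \right)} = 1$ ($j{\left(m \right)} = \frac{2 m}{2 m} = 2 m \frac{1}{2 m} = 1$)
$\left(5 - 4\right)^{2} + \left(228 + P\right) \left(j{\left(-13 \right)} + 2065\right) = \left(5 - 4\right)^{2} + \left(228 - 48\right) \left(1 + 2065\right) = 1^{2} + 180 \cdot 2066 = 1 + 371880 = 371881$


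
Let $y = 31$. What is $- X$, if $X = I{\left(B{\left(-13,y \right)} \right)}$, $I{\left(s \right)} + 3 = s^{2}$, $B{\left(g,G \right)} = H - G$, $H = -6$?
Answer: $-1366$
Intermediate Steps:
$B{\left(g,G \right)} = -6 - G$
$I{\left(s \right)} = -3 + s^{2}$
$X = 1366$ ($X = -3 + \left(-6 - 31\right)^{2} = -3 + \left(-37\right)^{2} = -3 + 1369 = 1366$)
$- X = \left(-1\right) 1366 = -1366$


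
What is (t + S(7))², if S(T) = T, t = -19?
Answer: 144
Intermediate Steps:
(t + S(7))² = (-19 + 7)² = (-12)² = 144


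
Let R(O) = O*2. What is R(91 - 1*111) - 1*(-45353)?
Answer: 45313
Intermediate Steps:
R(O) = 2*O
R(91 - 1*111) - 1*(-45353) = 2*(91 - 1*111) - 1*(-45353) = 2*(91 - 111) + 45353 = 2*(-20) + 45353 = -40 + 45353 = 45313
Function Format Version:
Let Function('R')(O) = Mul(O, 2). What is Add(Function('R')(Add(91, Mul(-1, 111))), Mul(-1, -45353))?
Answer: 45313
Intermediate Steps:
Function('R')(O) = Mul(2, O)
Add(Function('R')(Add(91, Mul(-1, 111))), Mul(-1, -45353)) = Add(Mul(2, Add(91, Mul(-1, 111))), Mul(-1, -45353)) = Add(Mul(2, Add(91, -111)), 45353) = Add(Mul(2, -20), 45353) = Add(-40, 45353) = 45313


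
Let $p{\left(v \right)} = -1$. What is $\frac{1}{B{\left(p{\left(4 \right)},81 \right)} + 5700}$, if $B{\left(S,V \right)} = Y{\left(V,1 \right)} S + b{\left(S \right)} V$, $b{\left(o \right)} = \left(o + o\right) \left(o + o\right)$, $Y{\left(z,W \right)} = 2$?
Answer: $\frac{1}{6022} \approx 0.00016606$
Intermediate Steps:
$b{\left(o \right)} = 4 o^{2}$ ($b{\left(o \right)} = 2 o 2 o = 4 o^{2}$)
$B{\left(S,V \right)} = 2 S + 4 V S^{2}$ ($B{\left(S,V \right)} = 2 S + 4 S^{2} V = 2 S + 4 V S^{2}$)
$\frac{1}{B{\left(p{\left(4 \right)},81 \right)} + 5700} = \frac{1}{2 \left(-1\right) \left(1 + 2 \left(-1\right) 81\right) + 5700} = \frac{1}{2 \left(-1\right) \left(1 - 162\right) + 5700} = \frac{1}{2 \left(-1\right) \left(-161\right) + 5700} = \frac{1}{322 + 5700} = \frac{1}{6022}$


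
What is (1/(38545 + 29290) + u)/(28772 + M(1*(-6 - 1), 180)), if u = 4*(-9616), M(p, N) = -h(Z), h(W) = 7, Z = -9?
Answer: -2609205439/1951273775 ≈ -1.3372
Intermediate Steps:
M(p, N) = -7 (M(p, N) = -1*7 = -7)
u = -38464
(1/(38545 + 29290) + u)/(28772 + M(1*(-6 - 1), 180)) = (1/(38545 + 29290) - 38464)/(28772 - 7) = (1/67835 - 38464)/28765 = (1/67835 - 38464)*(1/28765) = -2609205439/67835*1/28765 = -2609205439/1951273775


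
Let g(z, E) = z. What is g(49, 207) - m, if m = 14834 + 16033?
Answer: -30818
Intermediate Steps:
m = 30867
g(49, 207) - m = 49 - 1*30867 = 49 - 30867 = -30818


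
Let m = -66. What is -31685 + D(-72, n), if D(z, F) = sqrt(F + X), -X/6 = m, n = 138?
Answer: -31685 + sqrt(534) ≈ -31662.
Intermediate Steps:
X = 396 (X = -6*(-66) = 396)
D(z, F) = sqrt(396 + F) (D(z, F) = sqrt(F + 396) = sqrt(396 + F))
-31685 + D(-72, n) = -31685 + sqrt(396 + 138) = -31685 + sqrt(534)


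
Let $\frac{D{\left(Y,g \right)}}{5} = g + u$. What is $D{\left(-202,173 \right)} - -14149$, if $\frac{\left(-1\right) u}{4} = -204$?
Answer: $19094$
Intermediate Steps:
$u = 816$ ($u = \left(-4\right) \left(-204\right) = 816$)
$D{\left(Y,g \right)} = 4080 + 5 g$ ($D{\left(Y,g \right)} = 5 \left(g + 816\right) = 5 \left(816 + g\right) = 4080 + 5 g$)
$D{\left(-202,173 \right)} - -14149 = \left(4080 + 5 \cdot 173\right) - -14149 = \left(4080 + 865\right) + 14149 = 4945 + 14149 = 19094$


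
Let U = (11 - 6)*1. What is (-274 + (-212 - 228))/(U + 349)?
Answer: -119/59 ≈ -2.0169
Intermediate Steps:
U = 5 (U = 5*1 = 5)
(-274 + (-212 - 228))/(U + 349) = (-274 + (-212 - 228))/(5 + 349) = (-274 - 440)/354 = -714*1/354 = -119/59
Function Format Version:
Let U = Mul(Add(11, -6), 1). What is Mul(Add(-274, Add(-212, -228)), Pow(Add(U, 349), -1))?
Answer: Rational(-119, 59) ≈ -2.0169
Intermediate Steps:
U = 5 (U = Mul(5, 1) = 5)
Mul(Add(-274, Add(-212, -228)), Pow(Add(U, 349), -1)) = Mul(Add(-274, Add(-212, -228)), Pow(Add(5, 349), -1)) = Mul(Add(-274, -440), Pow(354, -1)) = Mul(-714, Rational(1, 354)) = Rational(-119, 59)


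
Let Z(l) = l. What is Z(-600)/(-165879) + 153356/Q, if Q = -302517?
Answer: -2806336636/5575690827 ≈ -0.50332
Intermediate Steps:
Z(-600)/(-165879) + 153356/Q = -600/(-165879) + 153356/(-302517) = -600*(-1/165879) + 153356*(-1/302517) = 200/55293 - 153356/302517 = -2806336636/5575690827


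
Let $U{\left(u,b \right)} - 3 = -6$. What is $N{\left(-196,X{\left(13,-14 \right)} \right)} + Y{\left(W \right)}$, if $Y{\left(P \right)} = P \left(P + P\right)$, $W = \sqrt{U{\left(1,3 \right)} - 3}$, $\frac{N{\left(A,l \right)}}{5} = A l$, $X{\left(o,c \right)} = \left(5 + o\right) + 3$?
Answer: $-20592$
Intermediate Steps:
$X{\left(o,c \right)} = 8 + o$
$N{\left(A,l \right)} = 5 A l$
$U{\left(u,b \right)} = -3$ ($U{\left(u,b \right)} = 3 - 6 = -3$)
$W = i \sqrt{6}$ ($W = \sqrt{-3 - 3} = \sqrt{-6} = i \sqrt{6} \approx 2.4495 i$)
$Y{\left(P \right)} = 2 P^{2}$ ($Y{\left(P \right)} = P 2 P = 2 P^{2}$)
$N{\left(-196,X{\left(13,-14 \right)} \right)} + Y{\left(W \right)} = 5 \left(-196\right) \left(8 + 13\right) + 2 \left(i \sqrt{6}\right)^{2} = 5 \left(-196\right) 21 + 2 \left(-6\right) = -20580 - 12 = -20592$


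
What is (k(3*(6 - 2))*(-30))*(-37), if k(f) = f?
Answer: 13320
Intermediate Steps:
(k(3*(6 - 2))*(-30))*(-37) = ((3*(6 - 2))*(-30))*(-37) = ((3*4)*(-30))*(-37) = (12*(-30))*(-37) = -360*(-37) = 13320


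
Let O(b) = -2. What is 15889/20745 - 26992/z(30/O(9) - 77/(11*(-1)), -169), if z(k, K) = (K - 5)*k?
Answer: -11204824/601605 ≈ -18.625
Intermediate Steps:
z(k, K) = k*(-5 + K) (z(k, K) = (-5 + K)*k = k*(-5 + K))
15889/20745 - 26992/z(30/O(9) - 77/(11*(-1)), -169) = 15889/20745 - 26992*1/((-5 - 169)*(30/(-2) - 77/(11*(-1)))) = 15889*(1/20745) - 26992*(-1/(174*(30*(-½) - 77/(-11)))) = 15889/20745 - 26992*(-1/(174*(-15 - 77*(-1/11)))) = 15889/20745 - 26992*(-1/(174*(-15 + 7))) = 15889/20745 - 26992/((-8*(-174))) = 15889/20745 - 26992/1392 = 15889/20745 - 26992*1/1392 = 15889/20745 - 1687/87 = -11204824/601605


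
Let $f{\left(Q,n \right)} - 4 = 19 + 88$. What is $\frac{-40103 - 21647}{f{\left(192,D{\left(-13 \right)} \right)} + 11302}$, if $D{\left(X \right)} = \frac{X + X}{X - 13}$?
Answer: $- \frac{61750}{11413} \approx -5.4105$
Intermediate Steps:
$D{\left(X \right)} = \frac{2 X}{-13 + X}$
$f{\left(Q,n \right)} = 111$ ($f{\left(Q,n \right)} = 4 + \left(19 + 88\right) = 4 + 107 = 111$)
$\frac{-40103 - 21647}{f{\left(192,D{\left(-13 \right)} \right)} + 11302} = \frac{-40103 - 21647}{111 + 11302} = - \frac{61750}{11413}$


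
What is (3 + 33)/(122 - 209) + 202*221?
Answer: 1294606/29 ≈ 44642.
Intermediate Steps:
(3 + 33)/(122 - 209) + 202*221 = 36/(-87) + 44642 = 36*(-1/87) + 44642 = -12/29 + 44642 = 1294606/29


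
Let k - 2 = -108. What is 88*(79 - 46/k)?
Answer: 370480/53 ≈ 6990.2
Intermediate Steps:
k = -106 (k = 2 - 108 = -106)
88*(79 - 46/k) = 88*(79 - 46/(-106)) = 88*(79 - 46*(-1/106)) = 88*(79 + 23/53) = 88*(4210/53) = 370480/53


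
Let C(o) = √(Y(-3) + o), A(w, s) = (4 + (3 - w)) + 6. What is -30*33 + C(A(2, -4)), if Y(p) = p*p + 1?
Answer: -990 + √21 ≈ -985.42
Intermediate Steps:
A(w, s) = 13 - w (A(w, s) = (7 - w) + 6 = 13 - w)
Y(p) = 1 + p² (Y(p) = p² + 1 = 1 + p²)
C(o) = √(10 + o) (C(o) = √((1 + (-3)²) + o) = √((1 + 9) + o) = √(10 + o))
-30*33 + C(A(2, -4)) = -30*33 + √(10 + (13 - 1*2)) = -990 + √(10 + (13 - 2)) = -990 + √(10 + 11) = -990 + √21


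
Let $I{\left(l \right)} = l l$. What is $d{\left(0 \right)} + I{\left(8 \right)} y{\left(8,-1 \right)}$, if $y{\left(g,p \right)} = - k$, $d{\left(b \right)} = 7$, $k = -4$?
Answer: $263$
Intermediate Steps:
$y{\left(g,p \right)} = 4$ ($y{\left(g,p \right)} = \left(-1\right) \left(-4\right) = 4$)
$I{\left(l \right)} = l^{2}$
$d{\left(0 \right)} + I{\left(8 \right)} y{\left(8,-1 \right)} = 7 + 8^{2} \cdot 4 = 7 + 64 \cdot 4 = 7 + 256 = 263$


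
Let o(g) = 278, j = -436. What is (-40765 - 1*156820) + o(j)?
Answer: -197307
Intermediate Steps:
(-40765 - 1*156820) + o(j) = (-40765 - 1*156820) + 278 = (-40765 - 156820) + 278 = -197585 + 278 = -197307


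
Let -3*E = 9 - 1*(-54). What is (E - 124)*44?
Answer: -6380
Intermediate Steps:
E = -21 (E = -(9 - 1*(-54))/3 = -(9 + 54)/3 = -1/3*63 = -21)
(E - 124)*44 = (-21 - 124)*44 = -145*44 = -6380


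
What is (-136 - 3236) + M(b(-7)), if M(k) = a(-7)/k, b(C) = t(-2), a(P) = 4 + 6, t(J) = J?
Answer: -3377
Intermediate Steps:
a(P) = 10
b(C) = -2
M(k) = 10/k
(-136 - 3236) + M(b(-7)) = (-136 - 3236) + 10/(-2) = -3372 + 10*(-½) = -3372 - 5 = -3377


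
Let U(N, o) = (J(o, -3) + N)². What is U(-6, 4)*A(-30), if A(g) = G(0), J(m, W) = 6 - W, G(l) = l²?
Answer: 0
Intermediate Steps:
A(g) = 0 (A(g) = 0² = 0)
U(N, o) = (9 + N)² (U(N, o) = ((6 - 1*(-3)) + N)² = ((6 + 3) + N)² = (9 + N)²)
U(-6, 4)*A(-30) = (9 - 6)²*0 = 3²*0 = 9*0 = 0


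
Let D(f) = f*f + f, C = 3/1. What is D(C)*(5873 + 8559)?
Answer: 173184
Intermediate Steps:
C = 3 (C = 3*1 = 3)
D(f) = f + f**2 (D(f) = f**2 + f = f + f**2)
D(C)*(5873 + 8559) = (3*(1 + 3))*(5873 + 8559) = (3*4)*14432 = 12*14432 = 173184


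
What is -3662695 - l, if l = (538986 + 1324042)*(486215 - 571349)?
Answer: 158603363057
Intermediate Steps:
l = -158607025752 (l = 1863028*(-85134) = -158607025752)
-3662695 - l = -3662695 - 1*(-158607025752) = -3662695 + 158607025752 = 158603363057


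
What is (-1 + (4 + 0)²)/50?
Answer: 3/10 ≈ 0.30000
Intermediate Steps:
(-1 + (4 + 0)²)/50 = (-1 + 4²)*(1/50) = (-1 + 16)*(1/50) = 15*(1/50) = 3/10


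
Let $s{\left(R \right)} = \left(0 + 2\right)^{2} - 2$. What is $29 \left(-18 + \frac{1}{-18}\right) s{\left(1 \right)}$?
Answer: $- \frac{9425}{9} \approx -1047.2$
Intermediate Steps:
$s{\left(R \right)} = 2$ ($s{\left(R \right)} = 2^{2} - 2 = 4 - 2 = 2$)
$29 \left(-18 + \frac{1}{-18}\right) s{\left(1 \right)} = 29 \left(-18 + \frac{1}{-18}\right) 2 = 29 \left(-18 - \frac{1}{18}\right) 2 = 29 \left(- \frac{325}{18}\right) 2 = \left(- \frac{9425}{18}\right) 2 = - \frac{9425}{9}$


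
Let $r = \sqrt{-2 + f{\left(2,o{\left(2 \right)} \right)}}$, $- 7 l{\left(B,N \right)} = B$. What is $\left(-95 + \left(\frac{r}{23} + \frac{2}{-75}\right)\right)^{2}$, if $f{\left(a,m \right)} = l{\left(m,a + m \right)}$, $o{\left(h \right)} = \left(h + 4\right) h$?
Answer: $\frac{188090513437}{20829375} - \frac{14254 i \sqrt{182}}{12075} \approx 9030.1 - 15.925 i$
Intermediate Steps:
$l{\left(B,N \right)} = - \frac{B}{7}$
$o{\left(h \right)} = h \left(4 + h\right)$ ($o{\left(h \right)} = \left(4 + h\right) h = h \left(4 + h\right)$)
$f{\left(a,m \right)} = - \frac{m}{7}$
$r = \frac{i \sqrt{182}}{7}$ ($r = \sqrt{-2 - \frac{2 \left(4 + 2\right)}{7}} = \sqrt{-2 - \frac{2 \cdot 6}{7}} = \sqrt{-2 - \frac{12}{7}} = \sqrt{- \frac{26}{7}} = \frac{i \sqrt{182}}{7} \approx 1.9272 i$)
$\left(-95 + \left(\frac{r}{23} + \frac{2}{-75}\right)\right)^{2} = \left(-95 + \left(\frac{\frac{1}{7} i \sqrt{182}}{23} + \frac{2}{-75}\right)\right)^{2} = \left(-95 + \left(\frac{i \sqrt{182}}{7} \cdot \frac{1}{23} + 2 \left(- \frac{1}{75}\right)\right)\right)^{2} = \left(-95 - \left(\frac{2}{75} - \frac{i \sqrt{182}}{161}\right)\right)^{2} = \left(- \frac{7127}{75} + \frac{i \sqrt{182}}{161}\right)^{2}$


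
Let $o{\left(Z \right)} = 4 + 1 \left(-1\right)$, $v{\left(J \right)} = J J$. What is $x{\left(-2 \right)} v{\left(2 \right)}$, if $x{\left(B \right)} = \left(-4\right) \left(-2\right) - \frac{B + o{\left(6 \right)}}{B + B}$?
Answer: $33$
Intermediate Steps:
$v{\left(J \right)} = J^{2}$
$o{\left(Z \right)} = 3$ ($o{\left(Z \right)} = 4 - 1 = 3$)
$x{\left(B \right)} = 8 - \frac{3 + B}{2 B}$ ($x{\left(B \right)} = \left(-4\right) \left(-2\right) - \frac{B + 3}{B + B} = 8 - \frac{3 + B}{2 B}$)
$x{\left(-2 \right)} v{\left(2 \right)} = \frac{3 \left(-1 + 5 \left(-2\right)\right)}{2 \left(-2\right)} 2^{2} = \frac{3}{2} \left(- \frac{1}{2}\right) \left(-1 - 10\right) 4 = \frac{3}{2} \left(- \frac{1}{2}\right) \left(-11\right) 4 = \frac{33}{4} \cdot 4 = 33$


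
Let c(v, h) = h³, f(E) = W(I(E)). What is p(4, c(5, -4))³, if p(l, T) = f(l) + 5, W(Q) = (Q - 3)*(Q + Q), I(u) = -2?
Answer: 15625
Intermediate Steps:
W(Q) = 2*Q*(-3 + Q) (W(Q) = (-3 + Q)*(2*Q) = 2*Q*(-3 + Q))
f(E) = 20 (f(E) = 2*(-2)*(-3 - 2) = 2*(-2)*(-5) = 20)
p(l, T) = 25 (p(l, T) = 20 + 5 = 25)
p(4, c(5, -4))³ = 25³ = 15625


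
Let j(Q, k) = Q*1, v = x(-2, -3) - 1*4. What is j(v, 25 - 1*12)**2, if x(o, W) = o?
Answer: 36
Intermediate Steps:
v = -6 (v = -2 - 1*4 = -2 - 4 = -6)
j(Q, k) = Q
j(v, 25 - 1*12)**2 = (-6)**2 = 36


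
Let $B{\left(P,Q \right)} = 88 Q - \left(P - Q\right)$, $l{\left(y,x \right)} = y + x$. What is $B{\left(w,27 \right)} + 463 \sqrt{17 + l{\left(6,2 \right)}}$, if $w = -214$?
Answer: $4932$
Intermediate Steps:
$l{\left(y,x \right)} = x + y$
$B{\left(P,Q \right)} = - P + 89 Q$
$B{\left(w,27 \right)} + 463 \sqrt{17 + l{\left(6,2 \right)}} = \left(\left(-1\right) \left(-214\right) + 89 \cdot 27\right) + 463 \sqrt{17 + \left(2 + 6\right)} = \left(214 + 2403\right) + 463 \sqrt{17 + 8} = 2617 + 463 \sqrt{25} = 2617 + 463 \cdot 5 = 2617 + 2315 = 4932$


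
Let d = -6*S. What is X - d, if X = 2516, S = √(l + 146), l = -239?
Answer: 2516 + 6*I*√93 ≈ 2516.0 + 57.862*I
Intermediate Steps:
S = I*√93 (S = √(-239 + 146) = √(-93) = I*√93 ≈ 9.6436*I)
d = -6*I*√93 ≈ -57.862*I
X - d = 2516 - (-6)*I*√93 = 2516 + 6*I*√93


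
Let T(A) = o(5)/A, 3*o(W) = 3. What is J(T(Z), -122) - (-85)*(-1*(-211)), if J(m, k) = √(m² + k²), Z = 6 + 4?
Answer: 17935 + √1488401/10 ≈ 18057.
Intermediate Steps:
Z = 10
o(W) = 1 (o(W) = (⅓)*3 = 1)
T(A) = 1/A
J(m, k) = √(k² + m²)
J(T(Z), -122) - (-85)*(-1*(-211)) = √((-122)² + (1/10)²) - (-85)*(-1*(-211)) = √(14884 + (⅒)²) - (-85)*211 = √(14884 + 1/100) - 1*(-17935) = √(1488401/100) + 17935 = √1488401/10 + 17935 = 17935 + √1488401/10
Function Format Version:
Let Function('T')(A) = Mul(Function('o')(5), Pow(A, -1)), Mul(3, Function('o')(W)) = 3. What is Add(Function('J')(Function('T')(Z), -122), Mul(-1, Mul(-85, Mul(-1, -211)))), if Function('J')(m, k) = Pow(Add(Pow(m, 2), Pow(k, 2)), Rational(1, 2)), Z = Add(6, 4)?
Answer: Add(17935, Mul(Rational(1, 10), Pow(1488401, Rational(1, 2)))) ≈ 18057.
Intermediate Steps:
Z = 10
Function('o')(W) = 1 (Function('o')(W) = Mul(Rational(1, 3), 3) = 1)
Function('T')(A) = Pow(A, -1) (Function('T')(A) = Mul(1, Pow(A, -1)) = Pow(A, -1))
Function('J')(m, k) = Pow(Add(Pow(k, 2), Pow(m, 2)), Rational(1, 2))
Add(Function('J')(Function('T')(Z), -122), Mul(-1, Mul(-85, Mul(-1, -211)))) = Add(Pow(Add(Pow(-122, 2), Pow(Pow(10, -1), 2)), Rational(1, 2)), Mul(-1, Mul(-85, Mul(-1, -211)))) = Add(Pow(Add(14884, Pow(Rational(1, 10), 2)), Rational(1, 2)), Mul(-1, Mul(-85, 211))) = Add(Pow(Add(14884, Rational(1, 100)), Rational(1, 2)), Mul(-1, -17935)) = Add(Pow(Rational(1488401, 100), Rational(1, 2)), 17935) = Add(Mul(Rational(1, 10), Pow(1488401, Rational(1, 2))), 17935) = Add(17935, Mul(Rational(1, 10), Pow(1488401, Rational(1, 2))))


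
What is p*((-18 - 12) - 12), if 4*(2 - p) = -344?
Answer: -3696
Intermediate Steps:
p = 88 (p = 2 - ¼*(-344) = 2 + 86 = 88)
p*((-18 - 12) - 12) = 88*((-18 - 12) - 12) = 88*(-30 - 12) = 88*(-42) = -3696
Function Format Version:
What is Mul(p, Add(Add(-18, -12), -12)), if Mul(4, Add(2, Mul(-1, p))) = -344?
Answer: -3696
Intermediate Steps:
p = 88 (p = Add(2, Mul(Rational(-1, 4), -344)) = Add(2, 86) = 88)
Mul(p, Add(Add(-18, -12), -12)) = Mul(88, Add(Add(-18, -12), -12)) = Mul(88, Add(-30, -12)) = Mul(88, -42) = -3696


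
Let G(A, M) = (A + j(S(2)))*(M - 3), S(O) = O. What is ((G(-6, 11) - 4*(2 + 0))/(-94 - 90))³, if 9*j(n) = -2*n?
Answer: 300763/8869743 ≈ 0.033909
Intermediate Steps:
j(n) = -2*n/9 (j(n) = (-2*n)/9 = -2*n/9)
G(A, M) = (-3 + M)*(-4/9 + A) (G(A, M) = (A - 2/9*2)*(M - 3) = (A - 4/9)*(-3 + M) = (-4/9 + A)*(-3 + M) = (-3 + M)*(-4/9 + A))
((G(-6, 11) - 4*(2 + 0))/(-94 - 90))³ = (((4/3 - 3*(-6) - 4/9*11 - 6*11) - 4*(2 + 0))/(-94 - 90))³ = (((4/3 + 18 - 44/9 - 66) - 4*2)/(-184))³ = ((-464/9 - 8)*(-1/184))³ = (-536/9*(-1/184))³ = (67/207)³ = 300763/8869743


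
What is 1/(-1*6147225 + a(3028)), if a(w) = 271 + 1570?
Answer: -1/6145384 ≈ -1.6272e-7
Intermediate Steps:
a(w) = 1841
1/(-1*6147225 + a(3028)) = 1/(-1*6147225 + 1841) = 1/(-6147225 + 1841) = 1/(-6145384) = -1/6145384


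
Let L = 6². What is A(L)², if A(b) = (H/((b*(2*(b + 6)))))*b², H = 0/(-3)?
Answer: 0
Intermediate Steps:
H = 0 (H = 0*(-⅓) = 0)
L = 36
A(b) = 0 (A(b) = (0/((b*(2*(b + 6)))))*b² = (0/((b*(2*(6 + b)))))*b² = (0/((b*(12 + 2*b))))*b² = (0*(1/(b*(12 + 2*b))))*b² = 0*b² = 0)
A(L)² = 0² = 0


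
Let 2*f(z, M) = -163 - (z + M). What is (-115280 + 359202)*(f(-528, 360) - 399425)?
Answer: -97427935045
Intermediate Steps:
f(z, M) = -163/2 - M/2 - z/2 (f(z, M) = (-163 - (z + M))/2 = (-163 - (M + z))/2 = (-163 + (-M - z))/2 = (-163 - M - z)/2 = -163/2 - M/2 - z/2)
(-115280 + 359202)*(f(-528, 360) - 399425) = (-115280 + 359202)*((-163/2 - ½*360 - ½*(-528)) - 399425) = 243922*((-163/2 - 180 + 264) - 399425) = 243922*(5/2 - 399425) = 243922*(-798845/2) = -97427935045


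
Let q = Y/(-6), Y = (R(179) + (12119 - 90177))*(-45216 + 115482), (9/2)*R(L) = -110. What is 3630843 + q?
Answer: 8262489149/9 ≈ 9.1805e+8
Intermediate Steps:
R(L) = -220/9 (R(L) = (2/9)*(-110) = -220/9)
Y = -16459623124/3 (Y = (-220/9 + (12119 - 90177))*(-45216 + 115482) = (-220/9 - 78058)*70266 = -702742/9*70266 = -16459623124/3 ≈ -5.4865e+9)
q = 8229811562/9 (q = -16459623124/3/(-6) = -1/6*(-16459623124/3) = 8229811562/9 ≈ 9.1442e+8)
3630843 + q = 3630843 + 8229811562/9 = 8262489149/9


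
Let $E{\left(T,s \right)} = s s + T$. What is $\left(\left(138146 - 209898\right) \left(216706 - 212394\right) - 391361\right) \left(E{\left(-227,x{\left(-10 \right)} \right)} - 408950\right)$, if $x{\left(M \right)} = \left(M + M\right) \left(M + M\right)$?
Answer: $77191542384345$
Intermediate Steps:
$x{\left(M \right)} = 4 M^{2}$ ($x{\left(M \right)} = 2 M 2 M = 4 M^{2}$)
$E{\left(T,s \right)} = T + s^{2}$ ($E{\left(T,s \right)} = s^{2} + T = T + s^{2}$)
$\left(\left(138146 - 209898\right) \left(216706 - 212394\right) - 391361\right) \left(E{\left(-227,x{\left(-10 \right)} \right)} - 408950\right) = \left(\left(138146 - 209898\right) \left(216706 - 212394\right) - 391361\right) \left(\left(-227 + \left(4 \left(-10\right)^{2}\right)^{2}\right) - 408950\right) = \left(\left(-71752\right) 4312 - 391361\right) \left(\left(-227 + \left(4 \cdot 100\right)^{2}\right) - 408950\right) = \left(-309394624 - 391361\right) \left(\left(-227 + 400^{2}\right) - 408950\right) = - 309785985 \left(\left(-227 + 160000\right) - 408950\right) = - 309785985 \left(159773 - 408950\right) = \left(-309785985\right) \left(-249177\right) = 77191542384345$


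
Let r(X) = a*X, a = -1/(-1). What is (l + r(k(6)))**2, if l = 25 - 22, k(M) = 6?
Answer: 81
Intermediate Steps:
a = 1 (a = -1*(-1) = 1)
r(X) = X (r(X) = 1*X = X)
l = 3
(l + r(k(6)))**2 = (3 + 6)**2 = 9**2 = 81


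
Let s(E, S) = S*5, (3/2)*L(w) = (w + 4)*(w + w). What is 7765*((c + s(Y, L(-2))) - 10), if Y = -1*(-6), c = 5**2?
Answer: -271775/3 ≈ -90592.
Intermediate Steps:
L(w) = 4*w*(4 + w)/3 (L(w) = 2*((w + 4)*(w + w))/3 = 2*((4 + w)*(2*w))/3 = 2*(2*w*(4 + w))/3 = 4*w*(4 + w)/3)
c = 25
Y = 6
s(E, S) = 5*S
7765*((c + s(Y, L(-2))) - 10) = 7765*((25 + 5*((4/3)*(-2)*(4 - 2))) - 10) = 7765*((25 + 5*((4/3)*(-2)*2)) - 10) = 7765*((25 + 5*(-16/3)) - 10) = 7765*((25 - 80/3) - 10) = 7765*(-5/3 - 10) = 7765*(-35/3) = -271775/3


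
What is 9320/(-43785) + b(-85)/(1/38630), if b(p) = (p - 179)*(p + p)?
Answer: 15182136998936/8757 ≈ 1.7337e+9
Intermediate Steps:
b(p) = 2*p*(-179 + p) (b(p) = (-179 + p)*(2*p) = 2*p*(-179 + p))
9320/(-43785) + b(-85)/(1/38630) = 9320/(-43785) + (2*(-85)*(-179 - 85))/(1/38630) = 9320*(-1/43785) + (2*(-85)*(-264))/(1/38630) = -1864/8757 + 44880*38630 = -1864/8757 + 1733714400 = 15182136998936/8757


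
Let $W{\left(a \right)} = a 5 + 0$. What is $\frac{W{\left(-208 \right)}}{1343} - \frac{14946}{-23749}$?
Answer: $- \frac{272146}{1876171} \approx -0.14505$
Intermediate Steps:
$W{\left(a \right)} = 5 a$ ($W{\left(a \right)} = 5 a + 0 = 5 a$)
$\frac{W{\left(-208 \right)}}{1343} - \frac{14946}{-23749} = \frac{5 \left(-208\right)}{1343} - \frac{14946}{-23749} = \left(-1040\right) \frac{1}{1343} - - \frac{14946}{23749} = - \frac{1040}{1343} + \frac{14946}{23749} = - \frac{272146}{1876171}$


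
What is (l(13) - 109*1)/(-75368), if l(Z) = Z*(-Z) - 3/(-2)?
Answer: 553/150736 ≈ 0.0036687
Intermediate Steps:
l(Z) = 3/2 - Z² (l(Z) = -Z² - 3*(-½) = -Z² + 3/2 = 3/2 - Z²)
(l(13) - 109*1)/(-75368) = ((3/2 - 1*13²) - 109*1)/(-75368) = ((3/2 - 1*169) - 109)*(-1/75368) = ((3/2 - 169) - 109)*(-1/75368) = (-335/2 - 109)*(-1/75368) = -553/2*(-1/75368) = 553/150736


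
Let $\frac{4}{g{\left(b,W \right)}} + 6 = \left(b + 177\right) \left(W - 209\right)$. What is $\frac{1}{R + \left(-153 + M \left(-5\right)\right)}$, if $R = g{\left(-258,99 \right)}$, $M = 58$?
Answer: $- \frac{2226}{986117} \approx -0.0022573$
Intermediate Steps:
$g{\left(b,W \right)} = \frac{4}{-6 + \left(-209 + W\right) \left(177 + b\right)}$ ($g{\left(b,W \right)} = \frac{4}{-6 + \left(b + 177\right) \left(W - 209\right)} = \frac{4}{-6 + \left(177 + b\right) \left(-209 + W\right)} = \frac{4}{-6 + \left(-209 + W\right) \left(177 + b\right)}$)
$R = \frac{1}{2226}$ ($R = \frac{4}{-36999 - -53922 + 177 \cdot 99 + 99 \left(-258\right)} = \frac{4}{-36999 + 53922 + 17523 - 25542} = \frac{4}{8904} = 4 \cdot \frac{1}{8904} = \frac{1}{2226} \approx 0.00044924$)
$\frac{1}{R + \left(-153 + M \left(-5\right)\right)} = \frac{1}{\frac{1}{2226} + \left(-153 + 58 \left(-5\right)\right)} = \frac{1}{\frac{1}{2226} - 443} = \frac{1}{- \frac{986117}{2226}} = - \frac{2226}{986117}$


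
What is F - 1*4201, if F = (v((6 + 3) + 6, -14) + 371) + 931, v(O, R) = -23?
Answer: -2922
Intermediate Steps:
F = 1279 (F = (-23 + 371) + 931 = 348 + 931 = 1279)
F - 1*4201 = 1279 - 1*4201 = 1279 - 4201 = -2922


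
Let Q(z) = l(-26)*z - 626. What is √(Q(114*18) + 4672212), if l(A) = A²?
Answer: √6058738 ≈ 2461.4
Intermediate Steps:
Q(z) = -626 + 676*z (Q(z) = (-26)²*z - 626 = 676*z - 626 = -626 + 676*z)
√(Q(114*18) + 4672212) = √((-626 + 676*(114*18)) + 4672212) = √((-626 + 676*2052) + 4672212) = √((-626 + 1387152) + 4672212) = √(1386526 + 4672212) = √6058738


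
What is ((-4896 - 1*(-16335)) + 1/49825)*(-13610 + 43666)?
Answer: 17130362377856/49825 ≈ 3.4381e+8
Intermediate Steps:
((-4896 - 1*(-16335)) + 1/49825)*(-13610 + 43666) = ((-4896 + 16335) + 1/49825)*30056 = (11439 + 1/49825)*30056 = (569948176/49825)*30056 = 17130362377856/49825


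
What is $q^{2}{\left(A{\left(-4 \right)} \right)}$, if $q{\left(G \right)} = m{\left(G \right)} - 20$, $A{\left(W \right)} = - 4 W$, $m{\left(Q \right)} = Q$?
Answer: $16$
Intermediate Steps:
$q{\left(G \right)} = -20 + G$ ($q{\left(G \right)} = G - 20 = -20 + G$)
$q^{2}{\left(A{\left(-4 \right)} \right)} = \left(-20 - -16\right)^{2} = \left(-20 + 16\right)^{2} = \left(-4\right)^{2} = 16$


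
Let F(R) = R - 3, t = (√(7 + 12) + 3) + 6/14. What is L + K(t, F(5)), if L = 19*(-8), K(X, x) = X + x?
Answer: -1026/7 + √19 ≈ -142.21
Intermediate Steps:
t = 24/7 + √19 (t = (√19 + 3) + 6*(1/14) = (3 + √19) + 3/7 = 24/7 + √19 ≈ 7.7875)
F(R) = -3 + R
L = -152
L + K(t, F(5)) = -152 + ((24/7 + √19) + (-3 + 5)) = -152 + ((24/7 + √19) + 2) = -152 + (38/7 + √19) = -1026/7 + √19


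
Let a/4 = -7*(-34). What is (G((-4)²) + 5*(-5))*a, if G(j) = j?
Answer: -8568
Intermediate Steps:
a = 952 (a = 4*(-7*(-34)) = 4*238 = 952)
(G((-4)²) + 5*(-5))*a = ((-4)² + 5*(-5))*952 = (16 - 25)*952 = -9*952 = -8568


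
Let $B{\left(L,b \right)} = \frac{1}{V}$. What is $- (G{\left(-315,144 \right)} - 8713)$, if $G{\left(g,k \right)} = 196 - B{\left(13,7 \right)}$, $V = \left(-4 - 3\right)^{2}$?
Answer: $\frac{417334}{49} \approx 8517.0$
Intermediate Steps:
$V = 49$ ($V = \left(-7\right)^{2} = 49$)
$B{\left(L,b \right)} = \frac{1}{49}$
$G{\left(g,k \right)} = \frac{9603}{49}$ ($G{\left(g,k \right)} = 196 - \frac{1}{49} = \frac{9603}{49}$)
$- (G{\left(-315,144 \right)} - 8713) = - (\frac{9603}{49} - 8713) = \left(-1\right) \left(- \frac{417334}{49}\right) = \frac{417334}{49}$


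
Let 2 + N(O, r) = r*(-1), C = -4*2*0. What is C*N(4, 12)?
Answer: 0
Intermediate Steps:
C = 0 (C = -8*0 = 0)
N(O, r) = -2 - r (N(O, r) = -2 + r*(-1) = -2 - r)
C*N(4, 12) = 0*(-2 - 1*12) = 0*(-2 - 12) = 0*(-14) = 0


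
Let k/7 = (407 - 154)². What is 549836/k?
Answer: 78548/64009 ≈ 1.2271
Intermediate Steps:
k = 448063 (k = 7*(407 - 154)² = 7*253² = 7*64009 = 448063)
549836/k = 549836/448063 = 549836*(1/448063) = 78548/64009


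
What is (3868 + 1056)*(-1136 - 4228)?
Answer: -26412336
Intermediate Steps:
(3868 + 1056)*(-1136 - 4228) = 4924*(-5364) = -26412336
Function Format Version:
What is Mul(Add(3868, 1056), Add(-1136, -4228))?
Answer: -26412336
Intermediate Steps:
Mul(Add(3868, 1056), Add(-1136, -4228)) = Mul(4924, -5364) = -26412336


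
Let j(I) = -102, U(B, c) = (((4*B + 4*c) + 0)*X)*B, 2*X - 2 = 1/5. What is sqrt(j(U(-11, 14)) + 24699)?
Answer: 3*sqrt(2733) ≈ 156.83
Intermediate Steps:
X = 11/10 (X = 1 + (1/2)/5 = 1 + (1/2)*(1/5) = 1 + 1/10 = 11/10 ≈ 1.1000)
U(B, c) = B*(22*B/5 + 22*c/5) (U(B, c) = (((4*B + 4*c) + 0)*(11/10))*B = ((4*B + 4*c)*(11/10))*B = (22*B/5 + 22*c/5)*B = B*(22*B/5 + 22*c/5))
sqrt(j(U(-11, 14)) + 24699) = sqrt(-102 + 24699) = sqrt(24597) = 3*sqrt(2733)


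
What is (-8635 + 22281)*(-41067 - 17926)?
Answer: -805018478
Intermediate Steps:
(-8635 + 22281)*(-41067 - 17926) = 13646*(-58993) = -805018478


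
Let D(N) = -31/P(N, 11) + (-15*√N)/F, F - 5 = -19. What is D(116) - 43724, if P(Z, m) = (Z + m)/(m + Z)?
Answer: -43755 + 15*√29/7 ≈ -43743.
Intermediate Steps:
F = -14 (F = 5 - 19 = -14)
P(Z, m) = 1 (P(Z, m) = (Z + m)/(Z + m) = 1)
D(N) = -31 + 15*√N/14 (D(N) = -31/1 - 15*√N/(-14) = -31*1 - 15*√N*(-1/14) = -31 + 15*√N/14)
D(116) - 43724 = (-31 + 15*√116/14) - 43724 = (-31 + 15*(2*√29)/14) - 43724 = (-31 + 15*√29/7) - 43724 = -43755 + 15*√29/7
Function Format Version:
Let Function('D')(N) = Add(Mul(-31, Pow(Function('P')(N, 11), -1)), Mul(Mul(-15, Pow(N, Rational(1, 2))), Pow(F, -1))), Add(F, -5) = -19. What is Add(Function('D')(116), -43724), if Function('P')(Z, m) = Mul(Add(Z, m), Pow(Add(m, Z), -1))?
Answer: Add(-43755, Mul(Rational(15, 7), Pow(29, Rational(1, 2)))) ≈ -43743.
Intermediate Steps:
F = -14 (F = Add(5, -19) = -14)
Function('P')(Z, m) = 1 (Function('P')(Z, m) = Mul(Add(Z, m), Pow(Add(Z, m), -1)) = 1)
Function('D')(N) = Add(-31, Mul(Rational(15, 14), Pow(N, Rational(1, 2)))) (Function('D')(N) = Add(Mul(-31, Pow(1, -1)), Mul(Mul(-15, Pow(N, Rational(1, 2))), Pow(-14, -1))) = Add(Mul(-31, 1), Mul(Mul(-15, Pow(N, Rational(1, 2))), Rational(-1, 14))) = Add(-31, Mul(Rational(15, 14), Pow(N, Rational(1, 2)))))
Add(Function('D')(116), -43724) = Add(Add(-31, Mul(Rational(15, 14), Pow(116, Rational(1, 2)))), -43724) = Add(Add(-31, Mul(Rational(15, 14), Mul(2, Pow(29, Rational(1, 2))))), -43724) = Add(Add(-31, Mul(Rational(15, 7), Pow(29, Rational(1, 2)))), -43724) = Add(-43755, Mul(Rational(15, 7), Pow(29, Rational(1, 2))))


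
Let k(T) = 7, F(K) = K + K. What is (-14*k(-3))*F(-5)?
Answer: 980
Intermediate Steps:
F(K) = 2*K
(-14*k(-3))*F(-5) = (-14*7)*(2*(-5)) = -98*(-10) = 980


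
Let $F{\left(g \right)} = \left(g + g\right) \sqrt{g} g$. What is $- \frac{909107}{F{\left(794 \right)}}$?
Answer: $- \frac{909107 \sqrt{794}}{1001132368} \approx -0.025588$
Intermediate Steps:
$F{\left(g \right)} = 2 g^{\frac{5}{2}}$ ($F{\left(g \right)} = 2 g \sqrt{g} g = 2 g^{\frac{3}{2}} g = 2 g^{\frac{5}{2}}$)
$- \frac{909107}{F{\left(794 \right)}} = - \frac{909107}{2 \cdot 794^{\frac{5}{2}}} = - \frac{909107}{2 \cdot 630436 \sqrt{794}} = - \frac{909107}{1260872 \sqrt{794}} = - 909107 \frac{\sqrt{794}}{1001132368} = - \frac{909107 \sqrt{794}}{1001132368}$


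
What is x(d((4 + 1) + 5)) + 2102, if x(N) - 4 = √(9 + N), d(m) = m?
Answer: 2106 + √19 ≈ 2110.4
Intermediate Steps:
x(N) = 4 + √(9 + N)
x(d((4 + 1) + 5)) + 2102 = (4 + √(9 + ((4 + 1) + 5))) + 2102 = (4 + √(9 + (5 + 5))) + 2102 = (4 + √(9 + 10)) + 2102 = (4 + √19) + 2102 = 2106 + √19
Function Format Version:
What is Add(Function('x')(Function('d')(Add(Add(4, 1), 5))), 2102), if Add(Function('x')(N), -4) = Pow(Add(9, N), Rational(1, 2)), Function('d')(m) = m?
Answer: Add(2106, Pow(19, Rational(1, 2))) ≈ 2110.4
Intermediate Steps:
Function('x')(N) = Add(4, Pow(Add(9, N), Rational(1, 2)))
Add(Function('x')(Function('d')(Add(Add(4, 1), 5))), 2102) = Add(Add(4, Pow(Add(9, Add(Add(4, 1), 5)), Rational(1, 2))), 2102) = Add(Add(4, Pow(Add(9, Add(5, 5)), Rational(1, 2))), 2102) = Add(Add(4, Pow(Add(9, 10), Rational(1, 2))), 2102) = Add(Add(4, Pow(19, Rational(1, 2))), 2102) = Add(2106, Pow(19, Rational(1, 2)))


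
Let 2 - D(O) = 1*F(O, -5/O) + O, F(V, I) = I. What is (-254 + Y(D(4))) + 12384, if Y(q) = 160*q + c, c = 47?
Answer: 12057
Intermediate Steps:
D(O) = 2 - O + 5/O (D(O) = 2 - (1*(-5/O) + O) = 2 - (-5/O + O) = 2 - (O - 5/O) = 2 + (-O + 5/O) = 2 - O + 5/O)
Y(q) = 47 + 160*q (Y(q) = 160*q + 47 = 47 + 160*q)
(-254 + Y(D(4))) + 12384 = (-254 + (47 + 160*(2 - 1*4 + 5/4))) + 12384 = (-254 + (47 + 160*(2 - 4 + 5*(¼)))) + 12384 = (-254 + (47 + 160*(2 - 4 + 5/4))) + 12384 = (-254 + (47 + 160*(-¾))) + 12384 = (-254 + (47 - 120)) + 12384 = (-254 - 73) + 12384 = -327 + 12384 = 12057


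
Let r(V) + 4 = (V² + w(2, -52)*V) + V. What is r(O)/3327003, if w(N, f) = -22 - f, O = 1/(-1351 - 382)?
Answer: -12066878/9991951512867 ≈ -1.2077e-6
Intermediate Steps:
O = -1/1733 (O = 1/(-1733) = -1/1733 ≈ -0.00057703)
r(V) = -4 + V² + 31*V (r(V) = -4 + ((V² + (-22 - 1*(-52))*V) + V) = -4 + ((V² + (-22 + 52)*V) + V) = -4 + ((V² + 30*V) + V) = -4 + (V² + 31*V) = -4 + V² + 31*V)
r(O)/3327003 = (-4 + (-1/1733)² + 31*(-1/1733))/3327003 = (-4 + 1/3003289 - 31/1733)*(1/3327003) = -12066878/3003289*1/3327003 = -12066878/9991951512867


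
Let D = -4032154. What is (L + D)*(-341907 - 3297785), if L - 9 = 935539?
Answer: 11270692085352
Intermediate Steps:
L = 935548 (L = 9 + 935539 = 935548)
(L + D)*(-341907 - 3297785) = (935548 - 4032154)*(-341907 - 3297785) = -3096606*(-3639692) = 11270692085352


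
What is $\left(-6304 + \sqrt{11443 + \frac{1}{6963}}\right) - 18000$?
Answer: $-24304 + \frac{\sqrt{554795198430}}{6963} \approx -24197.0$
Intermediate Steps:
$\left(-6304 + \sqrt{11443 + \frac{1}{6963}}\right) - 18000 = \left(-6304 + \sqrt{\frac{79677610}{6963}}\right) - 18000 = \left(-6304 + \frac{\sqrt{554795198430}}{6963}\right) - 18000 = -24304 + \frac{\sqrt{554795198430}}{6963}$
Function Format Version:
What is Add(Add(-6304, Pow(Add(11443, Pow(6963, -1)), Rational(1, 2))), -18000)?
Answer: Add(-24304, Mul(Rational(1, 6963), Pow(554795198430, Rational(1, 2)))) ≈ -24197.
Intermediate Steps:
Add(Add(-6304, Pow(Add(11443, Pow(6963, -1)), Rational(1, 2))), -18000) = Add(Add(-6304, Pow(Add(11443, Rational(1, 6963)), Rational(1, 2))), -18000) = Add(Add(-6304, Pow(Rational(79677610, 6963), Rational(1, 2))), -18000) = Add(Add(-6304, Mul(Rational(1, 6963), Pow(554795198430, Rational(1, 2)))), -18000) = Add(-24304, Mul(Rational(1, 6963), Pow(554795198430, Rational(1, 2))))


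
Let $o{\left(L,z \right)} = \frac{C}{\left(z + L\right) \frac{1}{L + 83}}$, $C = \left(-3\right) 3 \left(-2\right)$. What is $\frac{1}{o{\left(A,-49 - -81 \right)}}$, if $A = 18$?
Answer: $\frac{25}{909} \approx 0.027503$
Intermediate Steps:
$C = 18$ ($C = \left(-9\right) \left(-2\right) = 18$)
$o{\left(L,z \right)} = \frac{18 \left(83 + L\right)}{L + z}$ ($o{\left(L,z \right)} = \frac{18}{\left(z + L\right) \frac{1}{L + 83}} = \frac{18}{\left(L + z\right) \frac{1}{83 + L}} = \frac{18}{\frac{1}{83 + L} \left(L + z\right)} = 18 \frac{83 + L}{L + z} = \frac{18 \left(83 + L\right)}{L + z}$)
$\frac{1}{o{\left(A,-49 - -81 \right)}} = \frac{1}{18 \frac{1}{18 - -32} \left(83 + 18\right)} = \frac{1}{18 \frac{1}{18 + \left(-49 + 81\right)} 101} = \frac{1}{18 \frac{1}{18 + 32} \cdot 101} = \frac{1}{18 \cdot \frac{1}{50} \cdot 101} = \frac{1}{\frac{909}{25}} = \frac{25}{909}$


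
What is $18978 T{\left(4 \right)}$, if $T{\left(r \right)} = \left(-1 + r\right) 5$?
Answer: $284670$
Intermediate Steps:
$T{\left(r \right)} = -5 + 5 r$
$18978 T{\left(4 \right)} = 18978 \left(-5 + 5 \cdot 4\right) = 18978 \left(-5 + 20\right) = 18978 \cdot 15 = 284670$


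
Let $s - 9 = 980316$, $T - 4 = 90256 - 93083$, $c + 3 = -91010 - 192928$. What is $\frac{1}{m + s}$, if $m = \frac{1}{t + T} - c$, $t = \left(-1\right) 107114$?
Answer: $\frac{109937}{138989611241} \approx 7.9097 \cdot 10^{-7}$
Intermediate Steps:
$t = -107114$
$c = -283941$ ($c = -3 - 283938 = -283941$)
$T = -2823$ ($T = 4 + \left(90256 - 93083\right) = 4 - 2827 = -2823$)
$s = 980325$ ($s = 9 + 980316 = 980325$)
$m = \frac{31215621716}{109937}$ ($m = \frac{1}{-107114 - 2823} - -283941 = \frac{1}{-109937} + 283941 = - \frac{1}{109937} + 283941 = \frac{31215621716}{109937} \approx 2.8394 \cdot 10^{5}$)
$\frac{1}{m + s} = \frac{1}{\frac{31215621716}{109937} + 980325} = \frac{1}{\frac{138989611241}{109937}} = \frac{109937}{138989611241}$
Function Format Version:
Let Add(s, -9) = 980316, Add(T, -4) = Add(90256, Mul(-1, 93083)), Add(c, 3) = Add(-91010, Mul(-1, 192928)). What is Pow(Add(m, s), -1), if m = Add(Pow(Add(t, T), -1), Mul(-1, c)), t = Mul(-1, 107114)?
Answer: Rational(109937, 138989611241) ≈ 7.9097e-7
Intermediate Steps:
t = -107114
c = -283941 (c = Add(-3, Add(-91010, Mul(-1, 192928))) = Add(-3, Add(-91010, -192928)) = Add(-3, -283938) = -283941)
T = -2823 (T = Add(4, Add(90256, Mul(-1, 93083))) = Add(4, Add(90256, -93083)) = Add(4, -2827) = -2823)
s = 980325 (s = Add(9, 980316) = 980325)
m = Rational(31215621716, 109937) (m = Add(Pow(Add(-107114, -2823), -1), Mul(-1, -283941)) = Add(Pow(-109937, -1), 283941) = Add(Rational(-1, 109937), 283941) = Rational(31215621716, 109937) ≈ 2.8394e+5)
Pow(Add(m, s), -1) = Pow(Add(Rational(31215621716, 109937), 980325), -1) = Pow(Rational(138989611241, 109937), -1) = Rational(109937, 138989611241)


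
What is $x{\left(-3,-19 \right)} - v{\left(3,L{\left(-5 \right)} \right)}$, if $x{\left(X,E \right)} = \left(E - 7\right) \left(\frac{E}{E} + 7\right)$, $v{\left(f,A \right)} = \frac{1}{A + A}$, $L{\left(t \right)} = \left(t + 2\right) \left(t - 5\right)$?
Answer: $- \frac{12481}{60} \approx -208.02$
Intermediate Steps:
$L{\left(t \right)} = \left(-5 + t\right) \left(2 + t\right)$ ($L{\left(t \right)} = \left(2 + t\right) \left(-5 + t\right) = \left(-5 + t\right) \left(2 + t\right)$)
$v{\left(f,A \right)} = \frac{1}{2 A}$
$x{\left(X,E \right)} = -56 + 8 E$ ($x{\left(X,E \right)} = \left(-7 + E\right) \left(1 + 7\right) = \left(-7 + E\right) 8 = -56 + 8 E$)
$x{\left(-3,-19 \right)} - v{\left(3,L{\left(-5 \right)} \right)} = \left(-56 + 8 \left(-19\right)\right) - \frac{1}{2 \left(-10 + \left(-5\right)^{2} - -15\right)} = \left(-56 - 152\right) - \frac{1}{2 \left(-10 + 25 + 15\right)} = -208 - \frac{1}{2 \cdot 30} = -208 - \frac{1}{2} \cdot \frac{1}{30} = -208 - \frac{1}{60} = - \frac{12481}{60}$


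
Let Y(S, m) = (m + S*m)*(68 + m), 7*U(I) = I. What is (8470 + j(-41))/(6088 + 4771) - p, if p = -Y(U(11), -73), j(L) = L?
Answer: 71402633/76013 ≈ 939.35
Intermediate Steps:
U(I) = I/7
Y(S, m) = (68 + m)*(m + S*m)
p = -6570/7 (p = -(-73)*(68 - 73 + 68*((⅐)*11) + ((⅐)*11)*(-73)) = -(-73)*(68 - 73 + 68*(11/7) + (11/7)*(-73)) = -(-73)*(68 - 73 + 748/7 - 803/7) = -(-73)*(-90)/7 = -1*6570/7 = -6570/7 ≈ -938.57)
(8470 + j(-41))/(6088 + 4771) - p = (8470 - 41)/(6088 + 4771) - 1*(-6570/7) = 8429/10859 + 6570/7 = 71402633/76013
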